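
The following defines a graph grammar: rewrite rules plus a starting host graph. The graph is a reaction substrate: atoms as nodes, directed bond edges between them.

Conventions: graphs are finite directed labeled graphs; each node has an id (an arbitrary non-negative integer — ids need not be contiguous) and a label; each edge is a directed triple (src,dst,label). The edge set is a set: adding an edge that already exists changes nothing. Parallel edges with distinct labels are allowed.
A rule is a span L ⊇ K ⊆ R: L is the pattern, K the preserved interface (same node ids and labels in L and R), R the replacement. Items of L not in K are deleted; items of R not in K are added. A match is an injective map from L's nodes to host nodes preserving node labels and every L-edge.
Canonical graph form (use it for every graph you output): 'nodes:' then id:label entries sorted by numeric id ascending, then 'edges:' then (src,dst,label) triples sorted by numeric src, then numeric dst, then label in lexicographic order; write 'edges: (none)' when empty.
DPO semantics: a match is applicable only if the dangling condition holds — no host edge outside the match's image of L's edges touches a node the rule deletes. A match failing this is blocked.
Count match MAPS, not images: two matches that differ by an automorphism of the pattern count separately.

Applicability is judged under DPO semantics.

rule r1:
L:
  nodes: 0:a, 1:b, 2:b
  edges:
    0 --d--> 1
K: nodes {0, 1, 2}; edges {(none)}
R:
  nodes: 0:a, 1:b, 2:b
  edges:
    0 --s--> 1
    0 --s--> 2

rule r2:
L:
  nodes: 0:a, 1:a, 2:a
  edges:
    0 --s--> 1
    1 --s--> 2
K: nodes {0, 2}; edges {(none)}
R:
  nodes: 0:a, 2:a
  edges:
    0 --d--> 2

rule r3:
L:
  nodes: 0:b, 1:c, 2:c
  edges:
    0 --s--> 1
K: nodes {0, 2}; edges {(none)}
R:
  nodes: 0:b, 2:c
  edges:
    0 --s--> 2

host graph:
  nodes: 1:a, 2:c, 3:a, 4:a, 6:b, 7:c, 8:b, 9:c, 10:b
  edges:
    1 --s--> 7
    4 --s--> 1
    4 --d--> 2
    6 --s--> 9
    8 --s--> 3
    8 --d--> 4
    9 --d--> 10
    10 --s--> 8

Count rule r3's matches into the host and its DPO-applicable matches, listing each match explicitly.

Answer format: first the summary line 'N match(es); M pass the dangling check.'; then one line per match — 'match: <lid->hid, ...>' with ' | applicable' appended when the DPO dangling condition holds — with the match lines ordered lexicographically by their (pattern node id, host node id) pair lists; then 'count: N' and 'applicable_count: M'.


2 match(es); 0 pass the dangling check.
match: 0->6, 1->9, 2->2
match: 0->6, 1->9, 2->7
count: 2
applicable_count: 0


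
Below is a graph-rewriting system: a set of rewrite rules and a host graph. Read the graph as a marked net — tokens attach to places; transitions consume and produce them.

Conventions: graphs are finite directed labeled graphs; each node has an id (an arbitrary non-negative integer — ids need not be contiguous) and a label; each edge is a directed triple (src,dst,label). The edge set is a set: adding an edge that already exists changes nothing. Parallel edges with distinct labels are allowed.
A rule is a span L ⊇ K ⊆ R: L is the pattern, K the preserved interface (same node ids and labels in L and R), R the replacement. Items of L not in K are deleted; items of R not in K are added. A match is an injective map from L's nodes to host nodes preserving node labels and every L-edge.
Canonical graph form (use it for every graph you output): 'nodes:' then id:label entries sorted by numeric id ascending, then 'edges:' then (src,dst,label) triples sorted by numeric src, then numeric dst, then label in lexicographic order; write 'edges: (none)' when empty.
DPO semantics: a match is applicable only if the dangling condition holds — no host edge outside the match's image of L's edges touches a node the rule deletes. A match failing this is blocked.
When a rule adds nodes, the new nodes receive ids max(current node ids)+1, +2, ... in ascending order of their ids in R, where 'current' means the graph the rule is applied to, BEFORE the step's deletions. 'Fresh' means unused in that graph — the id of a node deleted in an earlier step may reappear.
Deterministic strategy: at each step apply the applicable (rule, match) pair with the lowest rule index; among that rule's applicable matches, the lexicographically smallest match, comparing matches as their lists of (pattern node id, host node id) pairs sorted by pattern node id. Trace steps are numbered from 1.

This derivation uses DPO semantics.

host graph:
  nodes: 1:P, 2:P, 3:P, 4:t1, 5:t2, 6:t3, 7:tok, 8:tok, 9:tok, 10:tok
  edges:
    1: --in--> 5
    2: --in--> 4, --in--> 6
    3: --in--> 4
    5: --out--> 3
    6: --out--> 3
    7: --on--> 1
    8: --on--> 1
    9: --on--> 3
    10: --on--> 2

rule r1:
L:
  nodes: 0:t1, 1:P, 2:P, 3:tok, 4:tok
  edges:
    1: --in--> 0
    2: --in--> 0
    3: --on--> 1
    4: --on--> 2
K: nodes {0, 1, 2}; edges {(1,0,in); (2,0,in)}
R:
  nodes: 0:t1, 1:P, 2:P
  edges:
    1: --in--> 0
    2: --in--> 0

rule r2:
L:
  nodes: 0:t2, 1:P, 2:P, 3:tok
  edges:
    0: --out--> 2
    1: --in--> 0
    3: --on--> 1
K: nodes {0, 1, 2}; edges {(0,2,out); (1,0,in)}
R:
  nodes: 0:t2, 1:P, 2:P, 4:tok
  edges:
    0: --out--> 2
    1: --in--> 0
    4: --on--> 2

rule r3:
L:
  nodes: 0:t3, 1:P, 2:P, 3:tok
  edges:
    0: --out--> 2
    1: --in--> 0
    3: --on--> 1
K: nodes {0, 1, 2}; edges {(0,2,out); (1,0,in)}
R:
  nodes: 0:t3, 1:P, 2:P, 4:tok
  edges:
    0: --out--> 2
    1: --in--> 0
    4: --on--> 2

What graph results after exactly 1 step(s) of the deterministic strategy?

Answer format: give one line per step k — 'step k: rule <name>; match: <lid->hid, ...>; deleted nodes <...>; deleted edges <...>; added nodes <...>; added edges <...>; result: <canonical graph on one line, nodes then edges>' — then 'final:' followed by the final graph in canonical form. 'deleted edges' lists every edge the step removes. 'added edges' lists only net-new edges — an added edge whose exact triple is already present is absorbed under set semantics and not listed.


step 1: rule r1; match: 0->4, 1->2, 2->3, 3->10, 4->9; deleted nodes 9, 10; deleted edges (9,3,on); (10,2,on); added nodes (none); added edges (none); result: nodes: 1:P, 2:P, 3:P, 4:t1, 5:t2, 6:t3, 7:tok, 8:tok edges: (1,5,in); (2,4,in); (2,6,in); (3,4,in); (5,3,out); (6,3,out); (7,1,on); (8,1,on)
final:
nodes: 1:P, 2:P, 3:P, 4:t1, 5:t2, 6:t3, 7:tok, 8:tok
edges: (1,5,in); (2,4,in); (2,6,in); (3,4,in); (5,3,out); (6,3,out); (7,1,on); (8,1,on)


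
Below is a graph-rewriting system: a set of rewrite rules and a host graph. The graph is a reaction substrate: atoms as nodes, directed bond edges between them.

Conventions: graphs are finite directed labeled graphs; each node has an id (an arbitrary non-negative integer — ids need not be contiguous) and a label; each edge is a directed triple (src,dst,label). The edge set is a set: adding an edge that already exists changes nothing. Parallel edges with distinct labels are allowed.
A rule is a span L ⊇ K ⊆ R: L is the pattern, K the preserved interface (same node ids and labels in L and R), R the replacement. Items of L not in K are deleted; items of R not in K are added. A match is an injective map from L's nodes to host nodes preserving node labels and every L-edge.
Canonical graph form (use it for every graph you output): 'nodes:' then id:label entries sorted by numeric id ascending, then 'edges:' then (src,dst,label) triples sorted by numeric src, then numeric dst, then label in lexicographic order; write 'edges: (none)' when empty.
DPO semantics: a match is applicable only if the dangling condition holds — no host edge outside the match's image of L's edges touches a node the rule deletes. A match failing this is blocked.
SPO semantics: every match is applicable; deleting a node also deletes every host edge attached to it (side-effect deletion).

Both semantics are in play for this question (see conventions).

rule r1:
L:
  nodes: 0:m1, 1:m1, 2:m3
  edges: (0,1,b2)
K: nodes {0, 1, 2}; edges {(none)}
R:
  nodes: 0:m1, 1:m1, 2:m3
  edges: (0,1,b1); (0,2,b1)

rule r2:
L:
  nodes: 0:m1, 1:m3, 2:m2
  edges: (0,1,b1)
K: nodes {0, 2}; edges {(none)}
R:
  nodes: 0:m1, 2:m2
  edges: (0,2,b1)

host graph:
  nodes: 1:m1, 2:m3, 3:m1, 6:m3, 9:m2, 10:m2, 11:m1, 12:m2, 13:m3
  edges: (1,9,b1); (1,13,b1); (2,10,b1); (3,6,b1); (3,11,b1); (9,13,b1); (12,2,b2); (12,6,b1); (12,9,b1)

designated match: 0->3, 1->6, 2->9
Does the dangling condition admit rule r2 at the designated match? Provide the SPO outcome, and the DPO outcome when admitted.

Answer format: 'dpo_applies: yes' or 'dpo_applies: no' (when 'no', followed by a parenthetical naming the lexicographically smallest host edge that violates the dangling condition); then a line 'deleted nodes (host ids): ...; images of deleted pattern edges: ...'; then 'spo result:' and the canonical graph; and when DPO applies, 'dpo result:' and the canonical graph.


dpo_applies: no
(the rule deletes node 6, which keeps host edge (12,6,b1) outside the match image — the dangling condition fails, DPO blocks; SPO proceeds and side-deletes such edges)
deleted nodes (host ids): 6; images of deleted pattern edges: (3,6,b1)
spo result:
nodes: 1:m1, 2:m3, 3:m1, 9:m2, 10:m2, 11:m1, 12:m2, 13:m3
edges: (1,9,b1); (1,13,b1); (2,10,b1); (3,9,b1); (3,11,b1); (9,13,b1); (12,2,b2); (12,9,b1)


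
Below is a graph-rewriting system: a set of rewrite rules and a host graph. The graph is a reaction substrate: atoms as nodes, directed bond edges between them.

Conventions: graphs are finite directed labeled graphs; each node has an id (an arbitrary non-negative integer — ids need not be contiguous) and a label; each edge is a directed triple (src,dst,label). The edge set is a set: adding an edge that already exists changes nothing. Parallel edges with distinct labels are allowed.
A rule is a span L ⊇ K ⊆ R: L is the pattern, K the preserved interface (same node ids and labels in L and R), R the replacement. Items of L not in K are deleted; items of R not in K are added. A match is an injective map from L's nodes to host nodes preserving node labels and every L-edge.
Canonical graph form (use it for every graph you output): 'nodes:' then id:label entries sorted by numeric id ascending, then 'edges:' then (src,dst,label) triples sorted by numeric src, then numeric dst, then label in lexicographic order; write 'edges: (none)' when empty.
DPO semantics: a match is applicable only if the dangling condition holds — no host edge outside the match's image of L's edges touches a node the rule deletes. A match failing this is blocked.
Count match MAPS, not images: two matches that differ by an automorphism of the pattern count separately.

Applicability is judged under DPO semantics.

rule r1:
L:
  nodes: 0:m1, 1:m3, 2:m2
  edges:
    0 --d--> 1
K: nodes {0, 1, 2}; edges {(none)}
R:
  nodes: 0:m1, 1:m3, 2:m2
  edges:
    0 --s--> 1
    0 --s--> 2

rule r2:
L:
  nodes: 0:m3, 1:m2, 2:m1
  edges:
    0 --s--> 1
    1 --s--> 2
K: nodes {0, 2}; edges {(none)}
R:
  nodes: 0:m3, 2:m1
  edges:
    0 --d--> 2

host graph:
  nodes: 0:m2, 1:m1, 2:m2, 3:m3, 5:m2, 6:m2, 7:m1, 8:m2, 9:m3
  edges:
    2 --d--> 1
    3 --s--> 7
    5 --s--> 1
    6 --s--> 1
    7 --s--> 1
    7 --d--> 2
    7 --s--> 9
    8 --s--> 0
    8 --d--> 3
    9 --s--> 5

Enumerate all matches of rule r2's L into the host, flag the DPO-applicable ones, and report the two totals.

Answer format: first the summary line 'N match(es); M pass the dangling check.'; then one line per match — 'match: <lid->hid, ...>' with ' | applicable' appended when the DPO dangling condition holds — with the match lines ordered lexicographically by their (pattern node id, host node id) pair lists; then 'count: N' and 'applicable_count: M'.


1 match(es); 1 pass the dangling check.
match: 0->9, 1->5, 2->1 | applicable
count: 1
applicable_count: 1


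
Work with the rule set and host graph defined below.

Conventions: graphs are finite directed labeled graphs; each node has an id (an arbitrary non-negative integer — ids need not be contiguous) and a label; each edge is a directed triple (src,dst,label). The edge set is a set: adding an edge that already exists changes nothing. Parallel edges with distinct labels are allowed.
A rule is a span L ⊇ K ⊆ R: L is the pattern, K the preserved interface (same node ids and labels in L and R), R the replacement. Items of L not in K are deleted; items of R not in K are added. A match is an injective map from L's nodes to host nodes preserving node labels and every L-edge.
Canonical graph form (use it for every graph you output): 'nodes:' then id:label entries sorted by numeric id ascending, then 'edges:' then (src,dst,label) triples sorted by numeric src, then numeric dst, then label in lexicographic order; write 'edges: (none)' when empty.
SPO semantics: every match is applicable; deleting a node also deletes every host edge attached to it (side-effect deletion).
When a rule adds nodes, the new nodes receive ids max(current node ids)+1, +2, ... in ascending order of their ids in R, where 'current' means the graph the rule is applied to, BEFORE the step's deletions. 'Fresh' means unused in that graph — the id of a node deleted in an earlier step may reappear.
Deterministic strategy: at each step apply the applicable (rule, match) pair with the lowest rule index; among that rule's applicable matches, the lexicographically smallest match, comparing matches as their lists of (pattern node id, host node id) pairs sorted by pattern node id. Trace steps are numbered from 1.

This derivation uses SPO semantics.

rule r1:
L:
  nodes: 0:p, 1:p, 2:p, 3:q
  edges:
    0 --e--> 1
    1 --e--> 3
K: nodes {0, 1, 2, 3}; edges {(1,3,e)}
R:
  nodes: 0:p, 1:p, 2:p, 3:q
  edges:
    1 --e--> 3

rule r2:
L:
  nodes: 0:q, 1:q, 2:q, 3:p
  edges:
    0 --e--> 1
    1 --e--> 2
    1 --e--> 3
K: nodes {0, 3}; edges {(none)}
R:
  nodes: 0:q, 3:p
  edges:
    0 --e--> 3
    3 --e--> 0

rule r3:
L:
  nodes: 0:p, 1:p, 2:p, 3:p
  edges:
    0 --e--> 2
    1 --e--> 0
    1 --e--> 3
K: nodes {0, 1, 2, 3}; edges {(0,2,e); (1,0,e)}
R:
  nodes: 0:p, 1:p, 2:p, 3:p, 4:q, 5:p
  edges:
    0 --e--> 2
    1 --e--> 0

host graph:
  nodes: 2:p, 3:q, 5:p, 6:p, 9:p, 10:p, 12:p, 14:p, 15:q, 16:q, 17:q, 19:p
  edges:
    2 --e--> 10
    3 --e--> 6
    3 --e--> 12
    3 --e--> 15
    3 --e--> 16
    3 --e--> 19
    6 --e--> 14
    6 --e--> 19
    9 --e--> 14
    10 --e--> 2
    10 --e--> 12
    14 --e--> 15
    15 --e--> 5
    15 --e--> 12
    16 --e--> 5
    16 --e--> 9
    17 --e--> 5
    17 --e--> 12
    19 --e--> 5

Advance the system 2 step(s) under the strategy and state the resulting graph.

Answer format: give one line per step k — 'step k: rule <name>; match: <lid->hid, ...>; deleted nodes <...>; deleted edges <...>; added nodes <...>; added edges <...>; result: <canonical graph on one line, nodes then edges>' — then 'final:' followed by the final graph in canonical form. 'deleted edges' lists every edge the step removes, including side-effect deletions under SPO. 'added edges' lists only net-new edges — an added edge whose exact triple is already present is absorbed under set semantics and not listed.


step 1: rule r1; match: 0->6, 1->14, 2->2, 3->15; deleted nodes (none); deleted edges (6,14,e); added nodes (none); added edges (none); result: nodes: 2:p, 3:q, 5:p, 6:p, 9:p, 10:p, 12:p, 14:p, 15:q, 16:q, 17:q, 19:p edges: (2,10,e); (3,6,e); (3,12,e); (3,15,e); (3,16,e); (3,19,e); (6,19,e); (9,14,e); (10,2,e); (10,12,e); (14,15,e); (15,5,e); (15,12,e); (16,5,e); (16,9,e); (17,5,e); (17,12,e); (19,5,e)
step 2: rule r1; match: 0->9, 1->14, 2->2, 3->15; deleted nodes (none); deleted edges (9,14,e); added nodes (none); added edges (none); result: nodes: 2:p, 3:q, 5:p, 6:p, 9:p, 10:p, 12:p, 14:p, 15:q, 16:q, 17:q, 19:p edges: (2,10,e); (3,6,e); (3,12,e); (3,15,e); (3,16,e); (3,19,e); (6,19,e); (10,2,e); (10,12,e); (14,15,e); (15,5,e); (15,12,e); (16,5,e); (16,9,e); (17,5,e); (17,12,e); (19,5,e)
final:
nodes: 2:p, 3:q, 5:p, 6:p, 9:p, 10:p, 12:p, 14:p, 15:q, 16:q, 17:q, 19:p
edges: (2,10,e); (3,6,e); (3,12,e); (3,15,e); (3,16,e); (3,19,e); (6,19,e); (10,2,e); (10,12,e); (14,15,e); (15,5,e); (15,12,e); (16,5,e); (16,9,e); (17,5,e); (17,12,e); (19,5,e)


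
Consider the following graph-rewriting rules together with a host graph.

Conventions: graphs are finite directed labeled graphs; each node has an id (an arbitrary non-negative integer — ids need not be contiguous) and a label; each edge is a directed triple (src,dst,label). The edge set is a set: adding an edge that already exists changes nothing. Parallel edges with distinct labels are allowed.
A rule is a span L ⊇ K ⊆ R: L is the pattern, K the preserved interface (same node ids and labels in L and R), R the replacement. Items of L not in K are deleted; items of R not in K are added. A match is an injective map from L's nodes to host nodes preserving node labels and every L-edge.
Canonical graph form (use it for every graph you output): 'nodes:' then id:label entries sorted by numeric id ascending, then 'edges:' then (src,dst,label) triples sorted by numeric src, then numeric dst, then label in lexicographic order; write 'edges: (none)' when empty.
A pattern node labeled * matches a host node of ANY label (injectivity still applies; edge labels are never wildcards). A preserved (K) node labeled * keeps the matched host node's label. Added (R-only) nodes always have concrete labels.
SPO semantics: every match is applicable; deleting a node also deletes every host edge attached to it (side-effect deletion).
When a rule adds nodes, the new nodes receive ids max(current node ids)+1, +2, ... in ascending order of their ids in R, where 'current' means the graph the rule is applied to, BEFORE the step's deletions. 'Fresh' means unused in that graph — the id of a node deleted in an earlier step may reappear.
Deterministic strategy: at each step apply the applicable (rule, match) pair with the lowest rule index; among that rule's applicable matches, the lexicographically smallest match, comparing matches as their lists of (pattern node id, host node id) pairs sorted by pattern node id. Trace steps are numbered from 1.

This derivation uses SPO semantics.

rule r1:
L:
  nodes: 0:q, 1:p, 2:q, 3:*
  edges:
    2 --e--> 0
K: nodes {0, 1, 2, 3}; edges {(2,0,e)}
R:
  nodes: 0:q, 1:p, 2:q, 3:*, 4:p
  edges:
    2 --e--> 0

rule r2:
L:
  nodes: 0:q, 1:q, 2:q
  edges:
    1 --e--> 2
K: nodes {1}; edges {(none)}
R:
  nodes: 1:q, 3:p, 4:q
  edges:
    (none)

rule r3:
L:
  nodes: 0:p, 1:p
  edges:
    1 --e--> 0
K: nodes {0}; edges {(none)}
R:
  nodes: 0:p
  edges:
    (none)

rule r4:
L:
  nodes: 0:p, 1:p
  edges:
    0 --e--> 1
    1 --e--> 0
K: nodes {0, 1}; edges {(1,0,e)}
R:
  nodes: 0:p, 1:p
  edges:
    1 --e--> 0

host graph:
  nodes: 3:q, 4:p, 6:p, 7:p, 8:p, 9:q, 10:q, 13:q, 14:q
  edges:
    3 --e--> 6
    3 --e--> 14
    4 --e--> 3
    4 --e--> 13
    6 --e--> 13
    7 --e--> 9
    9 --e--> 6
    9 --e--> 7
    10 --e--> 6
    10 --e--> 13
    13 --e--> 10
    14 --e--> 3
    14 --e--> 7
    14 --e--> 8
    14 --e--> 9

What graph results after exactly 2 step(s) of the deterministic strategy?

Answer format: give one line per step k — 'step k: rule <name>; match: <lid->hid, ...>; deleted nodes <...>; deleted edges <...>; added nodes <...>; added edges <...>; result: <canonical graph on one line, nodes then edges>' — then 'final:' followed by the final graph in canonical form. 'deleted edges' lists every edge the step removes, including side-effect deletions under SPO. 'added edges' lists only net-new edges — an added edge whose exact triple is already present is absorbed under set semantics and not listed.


step 1: rule r1; match: 0->3, 1->4, 2->14, 3->6; deleted nodes (none); deleted edges (none); added nodes 15; added edges (none); result: nodes: 3:q, 4:p, 6:p, 7:p, 8:p, 9:q, 10:q, 13:q, 14:q, 15:p edges: (3,6,e); (3,14,e); (4,3,e); (4,13,e); (6,13,e); (7,9,e); (9,6,e); (9,7,e); (10,6,e); (10,13,e); (13,10,e); (14,3,e); (14,7,e); (14,8,e); (14,9,e)
step 2: rule r1; match: 0->3, 1->4, 2->14, 3->6; deleted nodes (none); deleted edges (none); added nodes 16; added edges (none); result: nodes: 3:q, 4:p, 6:p, 7:p, 8:p, 9:q, 10:q, 13:q, 14:q, 15:p, 16:p edges: (3,6,e); (3,14,e); (4,3,e); (4,13,e); (6,13,e); (7,9,e); (9,6,e); (9,7,e); (10,6,e); (10,13,e); (13,10,e); (14,3,e); (14,7,e); (14,8,e); (14,9,e)
final:
nodes: 3:q, 4:p, 6:p, 7:p, 8:p, 9:q, 10:q, 13:q, 14:q, 15:p, 16:p
edges: (3,6,e); (3,14,e); (4,3,e); (4,13,e); (6,13,e); (7,9,e); (9,6,e); (9,7,e); (10,6,e); (10,13,e); (13,10,e); (14,3,e); (14,7,e); (14,8,e); (14,9,e)


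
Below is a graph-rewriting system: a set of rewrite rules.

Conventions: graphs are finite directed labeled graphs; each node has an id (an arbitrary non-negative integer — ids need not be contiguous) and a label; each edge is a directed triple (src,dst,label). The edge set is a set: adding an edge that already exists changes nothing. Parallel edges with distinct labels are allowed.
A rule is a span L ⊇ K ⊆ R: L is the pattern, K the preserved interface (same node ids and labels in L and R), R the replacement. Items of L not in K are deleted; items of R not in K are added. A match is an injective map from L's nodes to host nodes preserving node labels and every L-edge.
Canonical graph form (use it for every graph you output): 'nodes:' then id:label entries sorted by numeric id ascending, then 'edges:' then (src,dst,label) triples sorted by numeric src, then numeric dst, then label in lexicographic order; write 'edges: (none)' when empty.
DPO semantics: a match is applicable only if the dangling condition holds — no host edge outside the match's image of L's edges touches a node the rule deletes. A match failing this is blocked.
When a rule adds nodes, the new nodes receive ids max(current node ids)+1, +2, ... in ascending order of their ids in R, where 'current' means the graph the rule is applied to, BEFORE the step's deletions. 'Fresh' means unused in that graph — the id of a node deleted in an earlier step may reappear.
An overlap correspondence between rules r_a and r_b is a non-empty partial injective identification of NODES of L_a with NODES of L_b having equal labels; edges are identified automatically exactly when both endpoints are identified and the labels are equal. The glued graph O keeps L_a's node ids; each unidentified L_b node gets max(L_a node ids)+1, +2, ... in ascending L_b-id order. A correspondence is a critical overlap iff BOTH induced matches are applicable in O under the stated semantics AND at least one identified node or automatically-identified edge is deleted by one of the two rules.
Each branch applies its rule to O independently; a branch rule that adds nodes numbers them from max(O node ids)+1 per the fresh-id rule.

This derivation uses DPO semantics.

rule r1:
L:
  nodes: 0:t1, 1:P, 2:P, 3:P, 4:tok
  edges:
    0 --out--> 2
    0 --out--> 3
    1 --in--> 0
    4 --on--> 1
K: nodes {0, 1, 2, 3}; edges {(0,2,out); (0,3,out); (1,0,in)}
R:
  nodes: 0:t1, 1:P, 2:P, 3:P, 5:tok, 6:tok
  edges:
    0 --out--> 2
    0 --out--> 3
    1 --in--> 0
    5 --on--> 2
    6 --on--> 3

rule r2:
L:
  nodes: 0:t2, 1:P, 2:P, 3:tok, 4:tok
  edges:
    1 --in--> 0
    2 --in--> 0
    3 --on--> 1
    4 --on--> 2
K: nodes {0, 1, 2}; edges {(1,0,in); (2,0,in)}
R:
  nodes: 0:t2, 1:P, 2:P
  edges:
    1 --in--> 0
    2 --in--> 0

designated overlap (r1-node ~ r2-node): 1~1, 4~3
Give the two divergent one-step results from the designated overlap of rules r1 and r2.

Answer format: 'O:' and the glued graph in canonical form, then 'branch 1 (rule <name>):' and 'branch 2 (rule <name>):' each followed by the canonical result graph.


O:
nodes: 0:t1, 1:P, 2:P, 3:P, 4:tok, 5:t2, 6:P, 7:tok
edges: (0,2,out); (0,3,out); (1,0,in); (1,5,in); (4,1,on); (6,5,in); (7,6,on)
branch 1 (rule r1):
nodes: 0:t1, 1:P, 2:P, 3:P, 5:t2, 6:P, 7:tok, 8:tok, 9:tok
edges: (0,2,out); (0,3,out); (1,0,in); (1,5,in); (6,5,in); (7,6,on); (8,2,on); (9,3,on)
branch 2 (rule r2):
nodes: 0:t1, 1:P, 2:P, 3:P, 5:t2, 6:P
edges: (0,2,out); (0,3,out); (1,0,in); (1,5,in); (6,5,in)


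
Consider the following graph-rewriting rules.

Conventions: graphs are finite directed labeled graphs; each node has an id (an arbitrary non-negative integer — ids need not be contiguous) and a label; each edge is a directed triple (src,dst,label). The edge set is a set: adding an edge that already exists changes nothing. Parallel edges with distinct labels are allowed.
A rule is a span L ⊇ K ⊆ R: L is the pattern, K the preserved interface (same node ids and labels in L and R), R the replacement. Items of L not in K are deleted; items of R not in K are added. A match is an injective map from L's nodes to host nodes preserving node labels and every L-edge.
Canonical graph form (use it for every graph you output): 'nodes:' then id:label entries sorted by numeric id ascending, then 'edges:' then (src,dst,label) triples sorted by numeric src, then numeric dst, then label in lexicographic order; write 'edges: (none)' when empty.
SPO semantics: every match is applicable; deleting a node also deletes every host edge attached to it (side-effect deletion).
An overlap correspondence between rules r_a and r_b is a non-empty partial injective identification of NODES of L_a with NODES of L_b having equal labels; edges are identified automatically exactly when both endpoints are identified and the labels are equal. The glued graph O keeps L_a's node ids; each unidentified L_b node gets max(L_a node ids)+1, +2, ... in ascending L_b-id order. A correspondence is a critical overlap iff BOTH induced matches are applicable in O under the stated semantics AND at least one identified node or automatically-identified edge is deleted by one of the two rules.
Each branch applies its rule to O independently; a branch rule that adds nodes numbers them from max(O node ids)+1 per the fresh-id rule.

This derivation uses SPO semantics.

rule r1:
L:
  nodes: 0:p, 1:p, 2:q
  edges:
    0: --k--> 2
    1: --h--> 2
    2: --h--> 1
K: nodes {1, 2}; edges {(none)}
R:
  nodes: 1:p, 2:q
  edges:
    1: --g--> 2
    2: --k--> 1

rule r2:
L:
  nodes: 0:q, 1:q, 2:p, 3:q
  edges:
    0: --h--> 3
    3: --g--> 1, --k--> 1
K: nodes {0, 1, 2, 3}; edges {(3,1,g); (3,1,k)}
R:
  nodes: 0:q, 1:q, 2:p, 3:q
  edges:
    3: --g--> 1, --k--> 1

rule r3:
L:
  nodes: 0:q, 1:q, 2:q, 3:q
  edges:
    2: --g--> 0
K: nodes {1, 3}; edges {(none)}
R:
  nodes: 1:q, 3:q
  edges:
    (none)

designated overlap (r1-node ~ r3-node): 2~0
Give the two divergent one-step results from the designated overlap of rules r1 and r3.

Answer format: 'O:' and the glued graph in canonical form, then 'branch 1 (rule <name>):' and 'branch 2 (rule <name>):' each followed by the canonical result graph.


O:
nodes: 0:p, 1:p, 2:q, 3:q, 4:q, 5:q
edges: (0,2,k); (1,2,h); (2,1,h); (4,2,g)
branch 1 (rule r1):
nodes: 1:p, 2:q, 3:q, 4:q, 5:q
edges: (1,2,g); (2,1,k); (4,2,g)
branch 2 (rule r3):
nodes: 0:p, 1:p, 3:q, 5:q
edges: (none)


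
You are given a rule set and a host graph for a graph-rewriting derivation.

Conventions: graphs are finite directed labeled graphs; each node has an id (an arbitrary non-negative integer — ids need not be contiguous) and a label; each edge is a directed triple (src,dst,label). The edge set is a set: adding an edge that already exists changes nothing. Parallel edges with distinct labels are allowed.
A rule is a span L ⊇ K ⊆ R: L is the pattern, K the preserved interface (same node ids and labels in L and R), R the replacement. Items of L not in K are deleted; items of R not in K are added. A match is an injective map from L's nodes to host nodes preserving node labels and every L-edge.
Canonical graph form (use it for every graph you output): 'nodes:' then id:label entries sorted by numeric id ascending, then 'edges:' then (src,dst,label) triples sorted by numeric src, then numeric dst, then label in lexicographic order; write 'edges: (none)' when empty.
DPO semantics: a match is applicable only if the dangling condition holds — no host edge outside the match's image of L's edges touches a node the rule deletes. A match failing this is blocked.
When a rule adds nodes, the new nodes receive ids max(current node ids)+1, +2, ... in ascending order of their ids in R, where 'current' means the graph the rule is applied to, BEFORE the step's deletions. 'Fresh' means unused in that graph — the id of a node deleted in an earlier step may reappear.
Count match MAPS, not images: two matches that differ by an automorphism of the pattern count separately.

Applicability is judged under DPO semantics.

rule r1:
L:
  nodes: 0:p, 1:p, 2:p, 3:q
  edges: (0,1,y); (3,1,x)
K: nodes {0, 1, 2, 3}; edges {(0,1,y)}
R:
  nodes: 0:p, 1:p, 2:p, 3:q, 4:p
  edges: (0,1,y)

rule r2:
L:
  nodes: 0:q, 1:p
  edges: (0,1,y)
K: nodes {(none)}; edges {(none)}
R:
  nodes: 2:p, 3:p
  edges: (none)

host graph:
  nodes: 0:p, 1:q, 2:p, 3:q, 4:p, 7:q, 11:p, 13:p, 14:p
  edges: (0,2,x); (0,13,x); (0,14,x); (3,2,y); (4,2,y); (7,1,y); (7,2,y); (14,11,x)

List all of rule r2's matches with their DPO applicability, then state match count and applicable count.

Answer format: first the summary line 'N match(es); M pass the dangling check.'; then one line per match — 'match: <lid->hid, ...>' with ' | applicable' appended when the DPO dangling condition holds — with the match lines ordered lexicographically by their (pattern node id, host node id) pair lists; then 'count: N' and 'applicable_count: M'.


2 match(es); 0 pass the dangling check.
match: 0->3, 1->2
match: 0->7, 1->2
count: 2
applicable_count: 0


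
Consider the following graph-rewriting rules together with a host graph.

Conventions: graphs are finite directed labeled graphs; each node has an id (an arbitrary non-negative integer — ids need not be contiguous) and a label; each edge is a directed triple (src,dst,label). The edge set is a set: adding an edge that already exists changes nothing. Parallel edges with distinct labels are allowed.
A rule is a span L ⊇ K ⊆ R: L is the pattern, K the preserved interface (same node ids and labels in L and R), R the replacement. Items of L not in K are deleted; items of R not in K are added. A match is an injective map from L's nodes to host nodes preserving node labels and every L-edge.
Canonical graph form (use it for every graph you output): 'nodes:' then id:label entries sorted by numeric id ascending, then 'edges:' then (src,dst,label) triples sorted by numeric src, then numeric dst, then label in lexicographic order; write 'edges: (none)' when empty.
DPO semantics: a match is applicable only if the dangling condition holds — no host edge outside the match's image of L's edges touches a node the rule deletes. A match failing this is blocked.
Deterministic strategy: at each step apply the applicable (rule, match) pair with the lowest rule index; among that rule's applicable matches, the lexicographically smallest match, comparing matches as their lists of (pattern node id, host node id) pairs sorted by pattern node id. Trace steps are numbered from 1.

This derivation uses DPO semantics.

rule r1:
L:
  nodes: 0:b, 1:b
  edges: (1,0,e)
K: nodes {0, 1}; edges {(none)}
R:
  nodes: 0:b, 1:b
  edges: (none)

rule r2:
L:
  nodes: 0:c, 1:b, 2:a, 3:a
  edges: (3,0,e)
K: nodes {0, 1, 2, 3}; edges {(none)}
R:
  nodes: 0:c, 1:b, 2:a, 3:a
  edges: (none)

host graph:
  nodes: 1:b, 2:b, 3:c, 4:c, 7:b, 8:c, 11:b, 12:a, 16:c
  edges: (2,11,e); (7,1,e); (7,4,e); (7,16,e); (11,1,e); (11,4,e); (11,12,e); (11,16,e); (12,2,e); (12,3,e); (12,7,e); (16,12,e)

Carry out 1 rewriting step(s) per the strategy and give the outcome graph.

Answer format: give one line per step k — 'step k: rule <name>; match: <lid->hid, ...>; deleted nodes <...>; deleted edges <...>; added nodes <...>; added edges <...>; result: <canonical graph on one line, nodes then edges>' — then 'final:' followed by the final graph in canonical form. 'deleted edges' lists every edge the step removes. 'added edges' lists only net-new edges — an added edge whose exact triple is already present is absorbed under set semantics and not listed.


step 1: rule r1; match: 0->1, 1->7; deleted nodes (none); deleted edges (7,1,e); added nodes (none); added edges (none); result: nodes: 1:b, 2:b, 3:c, 4:c, 7:b, 8:c, 11:b, 12:a, 16:c edges: (2,11,e); (7,4,e); (7,16,e); (11,1,e); (11,4,e); (11,12,e); (11,16,e); (12,2,e); (12,3,e); (12,7,e); (16,12,e)
final:
nodes: 1:b, 2:b, 3:c, 4:c, 7:b, 8:c, 11:b, 12:a, 16:c
edges: (2,11,e); (7,4,e); (7,16,e); (11,1,e); (11,4,e); (11,12,e); (11,16,e); (12,2,e); (12,3,e); (12,7,e); (16,12,e)


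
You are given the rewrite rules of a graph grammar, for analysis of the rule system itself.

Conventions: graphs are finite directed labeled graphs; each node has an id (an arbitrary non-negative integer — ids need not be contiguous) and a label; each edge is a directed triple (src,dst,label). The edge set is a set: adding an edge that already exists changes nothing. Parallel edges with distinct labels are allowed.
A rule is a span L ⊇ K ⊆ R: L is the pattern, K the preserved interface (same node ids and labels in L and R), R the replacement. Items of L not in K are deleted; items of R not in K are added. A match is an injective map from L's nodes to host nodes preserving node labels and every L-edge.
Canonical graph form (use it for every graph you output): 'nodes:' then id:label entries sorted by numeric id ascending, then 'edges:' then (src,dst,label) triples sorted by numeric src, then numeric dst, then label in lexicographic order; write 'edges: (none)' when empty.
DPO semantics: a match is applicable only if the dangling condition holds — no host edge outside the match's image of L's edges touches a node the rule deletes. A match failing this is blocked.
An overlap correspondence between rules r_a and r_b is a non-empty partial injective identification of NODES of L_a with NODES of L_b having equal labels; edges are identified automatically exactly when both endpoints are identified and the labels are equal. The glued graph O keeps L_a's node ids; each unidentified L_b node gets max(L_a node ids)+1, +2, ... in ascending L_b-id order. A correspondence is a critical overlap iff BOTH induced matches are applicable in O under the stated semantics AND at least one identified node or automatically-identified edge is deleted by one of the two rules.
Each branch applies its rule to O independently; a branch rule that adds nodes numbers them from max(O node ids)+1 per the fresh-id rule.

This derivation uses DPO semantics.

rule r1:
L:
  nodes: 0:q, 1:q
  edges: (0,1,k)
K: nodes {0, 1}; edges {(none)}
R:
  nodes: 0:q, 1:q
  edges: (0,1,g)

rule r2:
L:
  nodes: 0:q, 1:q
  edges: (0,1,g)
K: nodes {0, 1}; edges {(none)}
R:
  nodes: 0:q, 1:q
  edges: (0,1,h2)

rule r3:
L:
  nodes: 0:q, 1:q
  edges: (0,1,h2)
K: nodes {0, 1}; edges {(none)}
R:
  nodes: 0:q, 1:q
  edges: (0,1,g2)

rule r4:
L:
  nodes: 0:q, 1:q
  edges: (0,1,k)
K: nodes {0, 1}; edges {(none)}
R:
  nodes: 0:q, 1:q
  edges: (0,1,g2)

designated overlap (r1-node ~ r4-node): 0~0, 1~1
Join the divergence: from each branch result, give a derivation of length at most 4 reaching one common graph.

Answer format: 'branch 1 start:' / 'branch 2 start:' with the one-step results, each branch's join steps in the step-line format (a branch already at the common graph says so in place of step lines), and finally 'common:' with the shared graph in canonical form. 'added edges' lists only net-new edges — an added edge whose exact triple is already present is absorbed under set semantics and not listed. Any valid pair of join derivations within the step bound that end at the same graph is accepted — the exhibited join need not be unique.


branch 1 start:
nodes: 0:q, 1:q
edges: (0,1,g)
branch 2 start:
nodes: 0:q, 1:q
edges: (0,1,g2)
branch 1 step 1: rule r2; match: 0->0, 1->1; deleted nodes (none); deleted edges (0,1,g); added nodes (none); added edges (0,1,h2); result: nodes: 0:q, 1:q edges: (0,1,h2)
branch 1 step 2: rule r3; match: 0->0, 1->1; deleted nodes (none); deleted edges (0,1,h2); added nodes (none); added edges (0,1,g2); result: nodes: 0:q, 1:q edges: (0,1,g2)
branch 2: already at the common graph (0 steps)
common:
nodes: 0:q, 1:q
edges: (0,1,g2)


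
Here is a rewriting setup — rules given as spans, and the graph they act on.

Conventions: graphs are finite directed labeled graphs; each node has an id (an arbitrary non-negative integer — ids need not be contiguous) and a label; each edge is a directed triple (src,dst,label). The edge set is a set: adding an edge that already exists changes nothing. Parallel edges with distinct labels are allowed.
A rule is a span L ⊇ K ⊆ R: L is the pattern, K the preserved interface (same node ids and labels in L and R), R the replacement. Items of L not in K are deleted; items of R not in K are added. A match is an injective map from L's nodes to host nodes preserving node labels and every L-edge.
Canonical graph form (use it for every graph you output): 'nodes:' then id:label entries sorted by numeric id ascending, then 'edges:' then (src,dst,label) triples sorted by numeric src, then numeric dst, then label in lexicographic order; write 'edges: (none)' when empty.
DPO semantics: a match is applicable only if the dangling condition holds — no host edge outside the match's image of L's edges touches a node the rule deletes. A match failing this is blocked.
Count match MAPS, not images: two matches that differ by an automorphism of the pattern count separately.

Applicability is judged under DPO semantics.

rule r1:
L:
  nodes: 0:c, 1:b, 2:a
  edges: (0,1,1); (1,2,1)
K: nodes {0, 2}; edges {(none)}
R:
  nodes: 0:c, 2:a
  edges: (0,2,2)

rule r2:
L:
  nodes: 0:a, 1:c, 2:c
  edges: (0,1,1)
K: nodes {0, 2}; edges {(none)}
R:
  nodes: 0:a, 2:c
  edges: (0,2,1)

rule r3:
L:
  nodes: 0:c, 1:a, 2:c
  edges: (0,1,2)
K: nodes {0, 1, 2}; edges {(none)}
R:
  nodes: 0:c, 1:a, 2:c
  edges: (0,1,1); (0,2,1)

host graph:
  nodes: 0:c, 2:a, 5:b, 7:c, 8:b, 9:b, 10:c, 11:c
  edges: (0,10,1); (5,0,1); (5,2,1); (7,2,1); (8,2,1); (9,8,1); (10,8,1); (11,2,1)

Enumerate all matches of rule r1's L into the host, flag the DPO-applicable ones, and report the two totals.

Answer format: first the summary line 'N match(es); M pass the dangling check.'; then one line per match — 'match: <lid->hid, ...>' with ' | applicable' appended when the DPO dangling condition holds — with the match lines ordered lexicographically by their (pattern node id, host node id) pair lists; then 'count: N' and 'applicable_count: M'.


1 match(es); 0 pass the dangling check.
match: 0->10, 1->8, 2->2
count: 1
applicable_count: 0


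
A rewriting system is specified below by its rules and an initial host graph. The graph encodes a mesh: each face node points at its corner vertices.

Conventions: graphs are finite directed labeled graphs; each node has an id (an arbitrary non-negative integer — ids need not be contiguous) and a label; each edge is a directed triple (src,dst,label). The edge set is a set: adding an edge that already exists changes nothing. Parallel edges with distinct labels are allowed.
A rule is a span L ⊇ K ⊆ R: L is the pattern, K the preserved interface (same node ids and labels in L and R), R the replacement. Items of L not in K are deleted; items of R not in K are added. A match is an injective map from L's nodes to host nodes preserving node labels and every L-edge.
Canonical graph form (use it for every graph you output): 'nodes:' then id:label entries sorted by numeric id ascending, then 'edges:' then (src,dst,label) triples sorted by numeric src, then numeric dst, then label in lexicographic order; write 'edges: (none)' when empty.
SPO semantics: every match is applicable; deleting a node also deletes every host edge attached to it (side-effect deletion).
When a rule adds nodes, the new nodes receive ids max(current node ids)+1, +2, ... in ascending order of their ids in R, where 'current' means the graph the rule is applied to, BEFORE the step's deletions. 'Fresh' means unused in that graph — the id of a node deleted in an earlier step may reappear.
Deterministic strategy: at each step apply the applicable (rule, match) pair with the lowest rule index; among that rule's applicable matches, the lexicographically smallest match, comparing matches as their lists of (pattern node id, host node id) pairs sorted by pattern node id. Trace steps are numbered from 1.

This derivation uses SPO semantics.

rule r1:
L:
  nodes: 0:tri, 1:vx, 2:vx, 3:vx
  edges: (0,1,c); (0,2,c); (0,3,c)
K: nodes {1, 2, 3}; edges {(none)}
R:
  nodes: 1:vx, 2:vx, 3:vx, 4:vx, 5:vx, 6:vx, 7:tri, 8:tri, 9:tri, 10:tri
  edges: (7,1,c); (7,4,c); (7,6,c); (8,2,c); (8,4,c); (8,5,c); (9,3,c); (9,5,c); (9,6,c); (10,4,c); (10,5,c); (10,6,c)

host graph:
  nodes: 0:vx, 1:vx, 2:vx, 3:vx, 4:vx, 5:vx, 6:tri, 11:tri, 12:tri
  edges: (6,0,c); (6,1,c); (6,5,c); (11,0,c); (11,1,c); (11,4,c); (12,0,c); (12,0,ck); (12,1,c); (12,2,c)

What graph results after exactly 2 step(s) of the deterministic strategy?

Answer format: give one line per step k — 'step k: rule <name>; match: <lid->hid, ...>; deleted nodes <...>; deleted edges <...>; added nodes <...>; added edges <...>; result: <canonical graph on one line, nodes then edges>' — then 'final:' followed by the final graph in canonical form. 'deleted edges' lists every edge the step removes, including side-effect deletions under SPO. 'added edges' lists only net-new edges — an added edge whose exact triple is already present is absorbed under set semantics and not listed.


step 1: rule r1; match: 0->6, 1->0, 2->1, 3->5; deleted nodes 6; deleted edges (6,0,c); (6,1,c); (6,5,c); added nodes 13, 14, 15, 16, 17, 18, 19; added edges (16,0,c); (16,13,c); (16,15,c); (17,1,c); (17,13,c); (17,14,c); (18,5,c); (18,14,c); (18,15,c); (19,13,c); (19,14,c); (19,15,c); result: nodes: 0:vx, 1:vx, 2:vx, 3:vx, 4:vx, 5:vx, 11:tri, 12:tri, 13:vx, 14:vx, 15:vx, 16:tri, 17:tri, 18:tri, 19:tri edges: (11,0,c); (11,1,c); (11,4,c); (12,0,c); (12,0,ck); (12,1,c); (12,2,c); (16,0,c); (16,13,c); (16,15,c); (17,1,c); (17,13,c); (17,14,c); (18,5,c); (18,14,c); (18,15,c); (19,13,c); (19,14,c); (19,15,c)
step 2: rule r1; match: 0->11, 1->0, 2->1, 3->4; deleted nodes 11; deleted edges (11,0,c); (11,1,c); (11,4,c); added nodes 20, 21, 22, 23, 24, 25, 26; added edges (23,0,c); (23,20,c); (23,22,c); (24,1,c); (24,20,c); (24,21,c); (25,4,c); (25,21,c); (25,22,c); (26,20,c); (26,21,c); (26,22,c); result: nodes: 0:vx, 1:vx, 2:vx, 3:vx, 4:vx, 5:vx, 12:tri, 13:vx, 14:vx, 15:vx, 16:tri, 17:tri, 18:tri, 19:tri, 20:vx, 21:vx, 22:vx, 23:tri, 24:tri, 25:tri, 26:tri edges: (12,0,c); (12,0,ck); (12,1,c); (12,2,c); (16,0,c); (16,13,c); (16,15,c); (17,1,c); (17,13,c); (17,14,c); (18,5,c); (18,14,c); (18,15,c); (19,13,c); (19,14,c); (19,15,c); (23,0,c); (23,20,c); (23,22,c); (24,1,c); (24,20,c); (24,21,c); (25,4,c); (25,21,c); (25,22,c); (26,20,c); (26,21,c); (26,22,c)
final:
nodes: 0:vx, 1:vx, 2:vx, 3:vx, 4:vx, 5:vx, 12:tri, 13:vx, 14:vx, 15:vx, 16:tri, 17:tri, 18:tri, 19:tri, 20:vx, 21:vx, 22:vx, 23:tri, 24:tri, 25:tri, 26:tri
edges: (12,0,c); (12,0,ck); (12,1,c); (12,2,c); (16,0,c); (16,13,c); (16,15,c); (17,1,c); (17,13,c); (17,14,c); (18,5,c); (18,14,c); (18,15,c); (19,13,c); (19,14,c); (19,15,c); (23,0,c); (23,20,c); (23,22,c); (24,1,c); (24,20,c); (24,21,c); (25,4,c); (25,21,c); (25,22,c); (26,20,c); (26,21,c); (26,22,c)
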